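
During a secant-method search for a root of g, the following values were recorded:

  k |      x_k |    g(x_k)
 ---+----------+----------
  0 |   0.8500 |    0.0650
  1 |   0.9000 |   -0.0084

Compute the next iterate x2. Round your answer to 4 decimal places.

x2 = 0.9000 − (-0.0084)·(0.9000 − 0.8500) / (-0.0084 − 0.0650)
   = 0.9000 − (-0.000420)/(-0.073400) = 0.894278

0.8943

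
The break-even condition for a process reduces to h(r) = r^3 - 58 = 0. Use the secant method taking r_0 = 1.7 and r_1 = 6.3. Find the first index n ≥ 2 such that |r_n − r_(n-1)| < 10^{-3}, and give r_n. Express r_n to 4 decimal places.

h(1.7) = -53.087000, h(6.3) = 192.047000
r_2 = 6.300000 − 192.047000·(4.600000)/(245.134000) = 2.696191;  |Δ| = 3.603809
h(2.696191) = -38.400193
r_3 = 2.696191 − (-38.400193)·(-3.603809)/(-230.447193) = 3.296706;  |Δ| = 0.600515
h(3.296706) = -22.170522
r_4 = 3.296706 − (-22.170522)·(0.600515)/(16.229671) = 4.117038;  |Δ| = 0.820333
h(4.117038) = 11.783812
r_5 = 4.117038 − 11.783812·(0.820333)/(33.954334) = 3.832343;  |Δ| = 0.284695
h(3.832343) = -1.714955
r_6 = 3.832343 − (-1.714955)·(-0.284695)/(-13.498767) = 3.868512;  |Δ| = 0.036169
h(3.868512) = -0.106231
r_7 = 3.868512 − (-0.106231)·(0.036169)/(1.608724) = 3.870900;  |Δ| = 0.002388
h(3.870900) = 0.001066
r_8 = 3.870900 − 0.001066·(0.002388)/(0.107297) = 3.870877;  |Δ| = 0.000024
|r_8 − r_7| = 0.000024 < 10^{-3}

n = 8, r_n = 3.8709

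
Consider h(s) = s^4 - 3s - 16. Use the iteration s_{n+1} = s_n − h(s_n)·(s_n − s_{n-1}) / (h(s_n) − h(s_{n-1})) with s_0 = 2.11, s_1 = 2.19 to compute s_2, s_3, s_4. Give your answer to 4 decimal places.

2.1782, 2.1788, 2.1788

h(2.11) = -2.508806, h(2.19) = 0.432575
s_2 = 2.190000 − 0.432575·(2.190000 − 2.110000) / (0.432575 − (-2.508806)) = 2.190000 − (0.034606)/(2.941381) = 2.178235
h(2.178235) = -0.022462
s_3 = 2.178235 − (-0.022462)·(2.178235 − 2.190000) / (-0.022462 − 0.432575) = 2.178235 − (0.000264)/(-0.455038) = 2.178816
h(2.178816) = -0.000186
s_4 = 2.178816 − (-0.000186)·(2.178816 − 2.178235) / (-0.000186 − (-0.022462)) = 2.178816 − (0.000000)/(0.022277) = 2.178820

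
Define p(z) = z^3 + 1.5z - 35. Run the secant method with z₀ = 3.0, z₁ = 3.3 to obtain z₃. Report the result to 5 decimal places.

3.11798

p(3.0) = -3.5000000, p(3.3) = 5.8870000
z₂ = 3.3000000 − 5.8870000·(3.3000000 − 3.0000000) / (5.8870000 − (-3.5000000)) = 3.3000000 − (1.7661000)/(9.3870000) = 3.1118568
p(3.1118568) = -0.1980734
z₃ = 3.1118568 − (-0.1980734)·(3.1118568 − 3.3000000) / (-0.1980734 − 5.8870000) = 3.1118568 − (0.0372662)/(-6.0850734) = 3.1179810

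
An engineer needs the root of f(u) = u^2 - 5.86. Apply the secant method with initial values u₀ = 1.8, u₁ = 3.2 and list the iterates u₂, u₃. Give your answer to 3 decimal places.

f(1.8) = -2.62000, f(3.2) = 4.38000
u₂ = 3.20000 − 4.38000·(3.20000 − 1.80000) / (4.38000 − (-2.62000)) = 3.20000 − (6.13200)/(7.00000) = 2.32400
f(2.32400) = -0.45902
u₃ = 2.32400 − (-0.45902)·(2.32400 − 3.20000) / (-0.45902 − 4.38000) = 2.32400 − (0.40211)/(-4.83902) = 2.40710

2.324, 2.407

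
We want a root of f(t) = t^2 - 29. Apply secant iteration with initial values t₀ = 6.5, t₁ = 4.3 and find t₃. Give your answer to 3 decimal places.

f(6.5) = 13.25000, f(4.3) = -10.51000
t₂ = 4.30000 − (-10.51000)·(4.30000 − 6.50000) / (-10.51000 − 13.25000) = 4.30000 − (23.12200)/(-23.76000) = 5.27315
f(5.27315) = -1.19391
t₃ = 5.27315 − (-1.19391)·(5.27315 − 4.30000) / (-1.19391 − (-10.51000)) = 5.27315 − (-1.16185)/(9.31609) = 5.39786

5.398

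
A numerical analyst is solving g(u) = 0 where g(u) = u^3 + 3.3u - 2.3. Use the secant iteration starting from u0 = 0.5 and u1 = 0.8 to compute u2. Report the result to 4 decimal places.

g(0.5) = -0.525000, g(0.8) = 0.852000
u2 = 0.800000 − 0.852000·(0.800000 − 0.500000) / (0.852000 − (-0.525000)) = 0.800000 − (0.255600)/(1.377000) = 0.614379

0.6144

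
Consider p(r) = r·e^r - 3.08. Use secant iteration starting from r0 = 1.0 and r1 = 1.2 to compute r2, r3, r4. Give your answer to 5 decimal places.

1.05715, 1.06282, 1.06343

p(1.0) = -0.3617182, p(1.2) = 0.9041403
r2 = 1.2000000 − 0.9041403·(1.2000000 − 1.0000000) / (0.9041403 − (-0.3617182)) = 1.2000000 − (0.1808281)/(1.2658585) = 1.0571499
p(1.0571499) = -0.0373576
r3 = 1.0571499 − (-0.0373576)·(1.0571499 − 1.2000000) / (-0.0373576 − 0.9041403) = 1.0571499 − (0.0053365)/(-0.9414979) = 1.0628180
p(1.0628180) = -0.0036560
r4 = 1.0628180 − (-0.0036560)·(1.0628180 − 1.0571499) / (-0.0036560 − (-0.0373576)) = 1.0628180 − (-0.0000207)/(0.0337016) = 1.0634329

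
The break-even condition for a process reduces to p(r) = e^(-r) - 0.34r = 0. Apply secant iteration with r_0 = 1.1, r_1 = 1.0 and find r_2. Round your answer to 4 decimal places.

1.0404

p(1.1) = -0.041129, p(1.0) = 0.027879
r_2 = 1.000000 − 0.027879·(1.000000 − 1.100000) / (0.027879 − (-0.041129)) = 1.000000 − (-0.002788)/(0.069008) = 1.040400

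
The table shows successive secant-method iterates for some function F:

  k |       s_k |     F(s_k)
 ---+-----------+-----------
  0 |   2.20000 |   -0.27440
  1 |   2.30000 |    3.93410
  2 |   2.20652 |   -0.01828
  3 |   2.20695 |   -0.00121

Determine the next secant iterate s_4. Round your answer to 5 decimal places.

2.20698

s_4 = 2.20695 − (-0.00121)·(2.20695 − 2.20652) / (-0.00121 − (-0.01828))
   = 2.20695 − (-0.0000005)/(0.0170700) = 2.2069805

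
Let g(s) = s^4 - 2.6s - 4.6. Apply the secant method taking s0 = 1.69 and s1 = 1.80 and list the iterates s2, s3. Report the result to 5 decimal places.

g(1.69) = -0.8366928, g(1.80) = 1.2176000
s2 = 1.8000000 − 1.2176000·(1.8000000 − 1.6900000) / (1.2176000 − (-0.8366928)) = 1.8000000 − (0.1339360)/(2.0542928) = 1.7348019
g(1.7348019) = -0.0531683
s3 = 1.7348019 − (-0.0531683)·(1.7348019 − 1.8000000) / (-0.0531683 − 1.2176000) = 1.7348019 − (0.0034665)/(-1.2707683) = 1.7375297

1.73480, 1.73753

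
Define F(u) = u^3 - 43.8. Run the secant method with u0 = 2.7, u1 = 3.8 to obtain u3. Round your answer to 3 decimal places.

3.520

F(2.7) = -24.11700, F(3.8) = 11.07200
u2 = 3.80000 − 11.07200·(3.80000 − 2.70000) / (11.07200 − (-24.11700)) = 3.80000 − (12.17920)/(35.18900) = 3.45389
F(3.45389) = -2.59725
u3 = 3.45389 − (-2.59725)·(3.45389 − 3.80000) / (-2.59725 − 11.07200) = 3.45389 − (0.89893)/(-13.66925) = 3.51965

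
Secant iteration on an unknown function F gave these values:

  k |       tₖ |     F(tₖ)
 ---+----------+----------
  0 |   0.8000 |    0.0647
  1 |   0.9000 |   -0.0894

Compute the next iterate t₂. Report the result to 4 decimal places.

t₂ = 0.9000 − (-0.0894)·(0.9000 − 0.8000) / (-0.0894 − 0.0647)
   = 0.9000 − (-0.008940)/(-0.154100) = 0.841986

0.8420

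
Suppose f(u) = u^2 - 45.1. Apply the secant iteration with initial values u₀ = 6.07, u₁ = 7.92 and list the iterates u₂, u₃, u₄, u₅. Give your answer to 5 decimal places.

6.66007, 6.71106, 6.71567, 6.71565

f(6.07) = -8.2551000, f(7.92) = 17.6264000
u₂ = 7.9200000 − 17.6264000·(7.9200000 − 6.0700000) / (17.6264000 − (-8.2551000)) = 7.9200000 − (32.6088400)/(25.8815000) = 6.6600715
f(6.6600715) = -0.7434479
u₃ = 6.6600715 − (-0.7434479)·(6.6600715 − 7.9200000) / (-0.7434479 − 17.6264000) = 6.6600715 − (0.9366912)/(-18.3698479) = 6.7110622
f(6.7110622) = -0.0616446
u₄ = 6.7110622 − (-0.0616446)·(6.7110622 − 6.6600715) / (-0.0616446 − (-0.7434479)) = 6.7110622 − (-0.0031433)/(0.6818033) = 6.7156724
f(6.7156724) = 0.0002563
u₅ = 6.7156724 − 0.0002563·(6.7156724 − 6.7110622) / (0.0002563 − (-0.0616446)) = 6.7156724 − (0.0000012)/(0.0619009) = 6.7156533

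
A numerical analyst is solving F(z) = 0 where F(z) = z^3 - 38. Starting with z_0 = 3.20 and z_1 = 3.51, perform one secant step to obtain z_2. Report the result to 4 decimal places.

F(3.20) = -5.232000, F(3.51) = 5.243551
z_2 = 3.510000 − 5.243551·(3.510000 − 3.200000) / (5.243551 − (-5.232000)) = 3.510000 − (1.625501)/(10.475551) = 3.354829

3.3548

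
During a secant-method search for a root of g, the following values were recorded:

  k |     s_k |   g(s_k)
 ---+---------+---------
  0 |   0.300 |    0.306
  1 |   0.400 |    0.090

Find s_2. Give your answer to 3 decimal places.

0.442

s_2 = 0.400 − 0.090·(0.400 − 0.300) / (0.090 − 0.306)
   = 0.400 − (0.00900)/(-0.21600) = 0.44167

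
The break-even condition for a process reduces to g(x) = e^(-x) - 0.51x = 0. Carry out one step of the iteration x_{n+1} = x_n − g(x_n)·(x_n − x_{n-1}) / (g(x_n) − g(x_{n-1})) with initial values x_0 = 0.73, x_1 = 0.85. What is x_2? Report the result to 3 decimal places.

0.844

g(0.73) = 0.10961, g(0.85) = -0.00609
x_2 = 0.85000 − (-0.00609)·(0.85000 − 0.73000) / (-0.00609 − 0.10961) = 0.85000 − (-0.00073)/(-0.11569) = 0.84369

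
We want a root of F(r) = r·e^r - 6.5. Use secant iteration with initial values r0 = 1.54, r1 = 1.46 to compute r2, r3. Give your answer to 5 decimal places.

F(1.54) = 0.6834690, F(1.46) = -0.2132991
r2 = 1.4600000 − (-0.2132991)·(1.4600000 − 1.5400000) / (-0.2132991 − 0.6834690) = 1.4600000 − (0.0170639)/(-0.8967681) = 1.4790282
F(1.4790282) = -0.0090199
r3 = 1.4790282 − (-0.0090199)·(1.4790282 − 1.4600000) / (-0.0090199 − (-0.2132991)) = 1.4790282 − (-0.0001716)/(0.2042792) = 1.4798684

1.47903, 1.47987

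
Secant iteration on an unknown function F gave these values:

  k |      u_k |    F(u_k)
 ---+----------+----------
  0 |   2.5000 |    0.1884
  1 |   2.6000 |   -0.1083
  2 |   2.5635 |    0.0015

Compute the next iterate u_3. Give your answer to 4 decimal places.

u_3 = 2.5635 − 0.0015·(2.5635 − 2.6000) / (0.0015 − (-0.1083))
   = 2.5635 − (-0.000055)/(0.109800) = 2.563999

2.5640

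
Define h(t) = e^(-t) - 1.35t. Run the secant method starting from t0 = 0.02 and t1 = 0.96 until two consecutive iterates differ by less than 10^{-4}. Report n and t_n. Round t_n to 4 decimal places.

h(0.02) = 0.953199, h(0.96) = -0.913107
t2 = 0.960000 − (-0.913107)·(0.940000)/(-1.866306) = 0.500096;  |Δ| = 0.459904
h(0.500096) = -0.068658
t3 = 0.500096 − (-0.068658)·(-0.459904)/(0.844449) = 0.462704;  |Δ| = 0.037393
h(0.462704) = 0.004929
t4 = 0.462704 − 0.004929·(-0.037393)/(0.073587) = 0.465208;  |Δ| = 0.002504
h(0.465208) = -0.000027
t5 = 0.465208 − (-0.000027)·(0.002504)/(-0.004956) = 0.465195;  |Δ| = 0.000014
|t5 − t4| = 0.000014 < 10^{-4}

n = 5, t_n = 0.4652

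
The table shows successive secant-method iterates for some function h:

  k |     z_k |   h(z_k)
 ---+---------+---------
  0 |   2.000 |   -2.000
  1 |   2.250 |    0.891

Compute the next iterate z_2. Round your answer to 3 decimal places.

z_2 = 2.250 − 0.891·(2.250 − 2.000) / (0.891 − (-2.000))
   = 2.250 − (0.22275)/(2.89100) = 2.17295

2.173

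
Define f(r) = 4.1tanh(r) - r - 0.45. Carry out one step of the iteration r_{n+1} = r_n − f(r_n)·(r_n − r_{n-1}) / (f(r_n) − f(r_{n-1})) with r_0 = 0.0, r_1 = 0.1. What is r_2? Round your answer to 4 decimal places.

0.1458

f(0.0) = -0.450000, f(0.1) = -0.141361
r_2 = 0.100000 − (-0.141361)·(0.100000 − 0.000000) / (-0.141361 − (-0.450000)) = 0.100000 − (-0.014136)/(0.308639) = 0.145802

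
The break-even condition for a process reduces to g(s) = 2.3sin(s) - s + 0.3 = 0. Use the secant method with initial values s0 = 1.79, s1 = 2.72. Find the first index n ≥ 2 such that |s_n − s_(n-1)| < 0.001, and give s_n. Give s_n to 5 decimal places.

n = 5, s_n = 2.18269

g(1.79) = 0.7549631, g(2.72) = -1.4788074
s2 = 2.7200000 − (-1.4788074)·(0.9300000)/(-2.2337705) = 2.1043186;  |Δ| = 0.6156814
g(2.1043186) = 0.1760298
s3 = 2.1043186 − 0.1760298·(-0.6156814)/(1.6548373) = 2.1698104;  |Δ| = 0.0654918
g(2.1698104) = 0.0297409
s4 = 2.1698104 − 0.0297409·(0.0654918)/(-0.1462890) = 2.1831251;  |Δ| = 0.0133146
g(2.1831251) = -0.0010081
s5 = 2.1831251 − (-0.0010081)·(0.0133146)/(-0.0307490) = 2.1826886;  |Δ| = 0.0004365
|s5 − s4| = 0.0004365 < 0.001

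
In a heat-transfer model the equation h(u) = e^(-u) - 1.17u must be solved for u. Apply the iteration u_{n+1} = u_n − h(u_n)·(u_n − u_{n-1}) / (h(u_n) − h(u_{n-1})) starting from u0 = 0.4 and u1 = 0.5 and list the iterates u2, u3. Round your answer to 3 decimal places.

h(0.4) = 0.20232, h(0.5) = 0.02153
u2 = 0.50000 − 0.02153·(0.50000 − 0.40000) / (0.02153 − 0.20232) = 0.50000 − (0.00215)/(-0.18079) = 0.51191
h(0.51191) = 0.00042
u3 = 0.51191 − 0.00042·(0.51191 − 0.50000) / (0.00042 − 0.02153) = 0.51191 − (0.00000)/(-0.02111) = 0.51214

0.512, 0.512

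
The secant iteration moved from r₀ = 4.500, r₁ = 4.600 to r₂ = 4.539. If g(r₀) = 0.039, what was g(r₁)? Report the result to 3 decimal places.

The secant line through (4.500, 0.039) and (4.600, g(r₁)) crosses zero at r₂ = 4.539.
So (4.500, 0.039), (4.600, g(r₁)), (4.539, 0) are collinear:
g(r₁) = 0.039 · (4.600 − 4.539) / (4.500 − 4.539) = 0.039 · (0.06100)/(-0.03900) = -0.06100

-0.061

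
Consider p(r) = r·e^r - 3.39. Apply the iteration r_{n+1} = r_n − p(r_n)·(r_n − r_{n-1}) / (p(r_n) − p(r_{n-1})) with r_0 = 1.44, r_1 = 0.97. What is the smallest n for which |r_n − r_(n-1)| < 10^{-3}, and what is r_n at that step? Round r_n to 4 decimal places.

n = 5, r_n = 1.1134

p(1.44) = 2.687802, p(0.97) = -0.831194
r_2 = 0.970000 − (-0.831194)·(-0.470000)/(-3.518996) = 1.081015;  |Δ| = 0.111015
p(1.081015) = -0.203525
r_3 = 1.081015 − (-0.203525)·(0.111015)/(0.627669) = 1.117012;  |Δ| = 0.035997
p(1.117012) = 0.023266
r_4 = 1.117012 − 0.023266·(0.035997)/(0.226791) = 1.113319;  |Δ| = 0.003693
p(1.113319) = -0.000558
r_5 = 1.113319 − (-0.000558)·(-0.003693)/(-0.023824) = 1.113406;  |Δ| = 0.000087
|r_5 − r_4| = 0.000087 < 10^{-3}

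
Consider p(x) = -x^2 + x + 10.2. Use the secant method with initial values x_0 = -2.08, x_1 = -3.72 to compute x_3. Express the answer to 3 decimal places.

-2.720

p(-2.08) = 3.79360, p(-3.72) = -7.35840
x_2 = -3.72000 − (-7.35840)·(-3.72000 − (-2.08000)) / (-7.35840 − 3.79360) = -3.72000 − (12.06778)/(-11.15200) = -2.63788
p(-2.63788) = 0.60369
x_3 = -2.63788 − 0.60369·(-2.63788 − (-3.72000)) / (0.60369 − (-7.35840)) = -2.63788 − (0.65327)/(7.96209) = -2.71993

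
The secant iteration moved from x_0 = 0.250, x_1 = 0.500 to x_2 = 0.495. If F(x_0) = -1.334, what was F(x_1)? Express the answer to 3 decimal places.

The secant line through (0.250, -1.334) and (0.500, F(x_1)) crosses zero at x_2 = 0.495.
So (0.250, -1.334), (0.500, F(x_1)), (0.495, 0) are collinear:
F(x_1) = -1.334 · (0.500 − 0.495) / (0.250 − 0.495) = -1.334 · (0.00500)/(-0.24500) = 0.02722

0.027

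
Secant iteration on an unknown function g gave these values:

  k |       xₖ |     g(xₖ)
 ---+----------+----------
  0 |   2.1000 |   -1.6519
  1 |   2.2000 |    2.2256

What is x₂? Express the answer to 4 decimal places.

x₂ = 2.2000 − 2.2256·(2.2000 − 2.1000) / (2.2256 − (-1.6519))
   = 2.2000 − (0.222560)/(3.877500) = 2.142602

2.1426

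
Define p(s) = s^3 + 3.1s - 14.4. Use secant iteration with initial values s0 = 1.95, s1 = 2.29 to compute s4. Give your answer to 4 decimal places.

2.0132

p(1.95) = -0.940125, p(2.29) = 4.707989
s2 = 2.290000 − 4.707989·(2.290000 − 1.950000) / (4.707989 − (-0.940125)) = 2.290000 − (1.600716)/(5.648114) = 2.006593
p(2.006593) = -0.100188
s3 = 2.006593 − (-0.100188)·(2.006593 − 2.290000) / (-0.100188 − 4.707989) = 2.006593 − (0.028394)/(-4.808177) = 2.012498
p(2.012498) = -0.010339
s4 = 2.012498 − (-0.010339)·(2.012498 − 2.006593) / (-0.010339 − (-0.100188)) = 2.012498 − (-0.000061)/(0.089849) = 2.013178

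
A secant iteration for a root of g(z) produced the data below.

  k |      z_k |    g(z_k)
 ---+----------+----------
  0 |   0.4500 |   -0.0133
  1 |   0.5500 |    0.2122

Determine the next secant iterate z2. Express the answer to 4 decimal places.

z2 = 0.5500 − 0.2122·(0.5500 − 0.4500) / (0.2122 − (-0.0133))
   = 0.5500 − (0.021220)/(0.225500) = 0.455898

0.4559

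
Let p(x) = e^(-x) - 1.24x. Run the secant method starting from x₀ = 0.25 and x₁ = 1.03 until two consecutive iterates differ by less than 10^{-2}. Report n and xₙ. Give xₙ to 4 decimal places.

p(0.25) = 0.468801, p(1.03) = -0.920193
x₂ = 1.030000 − (-0.920193)·(0.780000)/(-1.388994) = 0.513259;  |Δ| = 0.516741
p(0.513259) = -0.037899
x₃ = 0.513259 − (-0.037899)·(-0.516741)/(0.882294) = 0.491062;  |Δ| = 0.022196
p(0.491062) = 0.003059
x₄ = 0.491062 − 0.003059·(-0.022196)/(0.040958) = 0.492720;  |Δ| = 0.001658
|x₄ − x₃| = 0.001658 < 10^{-2}

n = 4, xₙ = 0.4927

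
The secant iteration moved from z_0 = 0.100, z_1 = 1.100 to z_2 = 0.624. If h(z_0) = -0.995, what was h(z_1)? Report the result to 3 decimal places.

0.904

The secant line through (0.100, -0.995) and (1.100, h(z_1)) crosses zero at z_2 = 0.624.
So (0.100, -0.995), (1.100, h(z_1)), (0.624, 0) are collinear:
h(z_1) = -0.995 · (1.100 − 0.624) / (0.100 − 0.624) = -0.995 · (0.47600)/(-0.52400) = 0.90385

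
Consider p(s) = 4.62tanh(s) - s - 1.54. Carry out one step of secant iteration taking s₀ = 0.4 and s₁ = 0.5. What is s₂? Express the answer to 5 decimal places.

0.46603

p(0.4) = -0.1846358, p(0.5) = 0.0949813
s₂ = 0.5000000 − 0.0949813·(0.5000000 − 0.4000000) / (0.0949813 − (-0.1846358)) = 0.5000000 − (0.0094981)/(0.2796171) = 0.4660317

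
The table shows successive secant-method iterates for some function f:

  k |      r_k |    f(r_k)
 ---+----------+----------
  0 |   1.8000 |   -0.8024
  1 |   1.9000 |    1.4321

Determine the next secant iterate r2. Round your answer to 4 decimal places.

1.8359

r2 = 1.9000 − 1.4321·(1.9000 − 1.8000) / (1.4321 − (-0.8024))
   = 1.9000 − (0.143210)/(2.234500) = 1.835910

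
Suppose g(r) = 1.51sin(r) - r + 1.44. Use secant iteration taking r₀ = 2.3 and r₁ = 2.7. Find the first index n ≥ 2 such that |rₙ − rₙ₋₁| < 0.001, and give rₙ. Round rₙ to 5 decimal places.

g(2.3) = 0.2660149, g(2.7) = -0.6146564
r₂ = 2.7000000 − (-0.6146564)·(0.4000000)/(-0.8806713) = 2.4208237;  |Δ| = 0.2791763
g(2.4208237) = 0.0157198
r₃ = 2.4208237 − 0.0157198·(-0.2791763)/(0.6303762) = 2.4277856;  |Δ| = 0.0069619
g(2.4277856) = 0.0008359
r₄ = 2.4277856 − 0.0008359·(0.0069619)/(-0.0148839) = 2.4281765;  |Δ| = 0.0003910
|r₄ − r₃| = 0.0003910 < 0.001

n = 4, rₙ = 2.42818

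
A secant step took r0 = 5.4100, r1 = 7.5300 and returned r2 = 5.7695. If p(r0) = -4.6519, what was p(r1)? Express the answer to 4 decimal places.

The secant line through (5.4100, -4.6519) and (7.5300, p(r1)) crosses zero at r2 = 5.7695.
So (5.4100, -4.6519), (7.5300, p(r1)), (5.7695, 0) are collinear:
p(r1) = -4.6519 · (7.5300 − 5.7695) / (5.4100 − 5.7695) = -4.6519 · (1.760500)/(-0.359500) = 22.780723

22.7807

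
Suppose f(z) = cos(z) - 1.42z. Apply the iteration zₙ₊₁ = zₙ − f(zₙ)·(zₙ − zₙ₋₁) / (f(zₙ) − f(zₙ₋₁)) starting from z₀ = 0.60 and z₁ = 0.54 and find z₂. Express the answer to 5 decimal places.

f(0.60) = -0.0266644, f(0.54) = 0.0909087
z₂ = 0.5400000 − 0.0909087·(0.5400000 − 0.6000000) / (0.0909087 − (-0.0266644)) = 0.5400000 − (-0.0054545)/(0.1175731) = 0.5863926

0.58639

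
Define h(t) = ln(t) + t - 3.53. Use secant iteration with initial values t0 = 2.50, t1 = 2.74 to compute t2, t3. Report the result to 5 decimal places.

h(2.50) = -0.1137093, h(2.74) = 0.2179579
t2 = 2.7400000 − 0.2179579·(2.7400000 − 2.5000000) / (0.2179579 − (-0.1137093)) = 2.7400000 − (0.0523099)/(0.3316672) = 2.5822820
h(2.5822820) = 0.0009554
t3 = 2.5822820 − 0.0009554·(2.5822820 − 2.7400000) / (0.0009554 − 0.2179579) = 2.5822820 − (-0.0001507)/(-0.2170025) = 2.5815875

2.58228, 2.58159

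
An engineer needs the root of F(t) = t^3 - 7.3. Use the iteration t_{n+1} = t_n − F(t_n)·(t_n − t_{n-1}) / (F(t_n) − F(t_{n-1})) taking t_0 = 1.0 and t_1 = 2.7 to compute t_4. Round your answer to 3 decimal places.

F(1.0) = -6.30000, F(2.7) = 12.38300
t_2 = 2.70000 − 12.38300·(2.70000 − 1.00000) / (12.38300 − (-6.30000)) = 2.70000 − (21.05110)/(18.68300) = 1.57325
F(1.57325) = -3.40604
t_3 = 1.57325 − (-3.40604)·(1.57325 − 2.70000) / (-3.40604 − 12.38300) = 1.57325 − (3.83776)/(-15.78904) = 1.81631
F(1.81631) = -1.30800
t_4 = 1.81631 − (-1.30800)·(1.81631 − 1.57325) / (-1.30800 − (-3.40604)) = 1.81631 − (-0.31793)/(2.09804) = 1.96785

1.968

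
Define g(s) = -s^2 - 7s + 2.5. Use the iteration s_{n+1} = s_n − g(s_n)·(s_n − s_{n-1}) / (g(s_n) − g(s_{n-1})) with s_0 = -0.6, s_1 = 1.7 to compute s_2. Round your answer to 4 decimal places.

g(-0.6) = 6.340000, g(1.7) = -12.290000
s_2 = 1.700000 − (-12.290000)·(1.700000 − (-0.600000)) / (-12.290000 − 6.340000) = 1.700000 − (-28.267000)/(-18.630000) = 0.182716

0.1827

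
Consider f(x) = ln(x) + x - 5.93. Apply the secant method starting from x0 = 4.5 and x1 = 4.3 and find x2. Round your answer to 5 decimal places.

4.43964

f(4.5) = 0.0740774, f(4.3) = -0.1713850
x2 = 4.3000000 − (-0.1713850)·(4.3000000 − 4.5000000) / (-0.1713850 − 0.0740774) = 4.3000000 − (0.0342770)/(-0.2454624) = 4.4396426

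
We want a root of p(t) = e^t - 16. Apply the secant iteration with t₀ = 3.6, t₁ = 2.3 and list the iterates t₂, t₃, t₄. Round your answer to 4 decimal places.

2.5942, 2.8196, 2.7683

p(3.6) = 20.598234, p(2.3) = -6.025818
t₂ = 2.300000 − (-6.025818)·(2.300000 − 3.600000) / (-6.025818 − 20.598234) = 2.300000 − (7.833563)/(-26.624052) = 2.594229
p(2.594229) = -2.613740
t₃ = 2.594229 − (-2.613740)·(2.594229 − 2.300000) / (-2.613740 − (-6.025818)) = 2.594229 − (-0.769038)/(3.412077) = 2.819616
p(2.819616) = 0.770405
t₄ = 2.819616 − 0.770405·(2.819616 − 2.594229) / (0.770405 − (-2.613740)) = 2.819616 − (0.173639)/(3.384145) = 2.768306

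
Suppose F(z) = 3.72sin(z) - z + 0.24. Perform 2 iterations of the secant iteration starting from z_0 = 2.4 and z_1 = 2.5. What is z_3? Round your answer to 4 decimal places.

F(2.4) = 0.352723, F(2.5) = -0.033684
z_2 = 2.500000 − (-0.033684)·(2.500000 − 2.400000) / (-0.033684 − 0.352723) = 2.500000 − (-0.003368)/(-0.386407) = 2.491283
F(2.491283) = 0.000928
z_3 = 2.491283 − 0.000928·(2.491283 − 2.500000) / (0.000928 − (-0.033684)) = 2.491283 − (-0.000008)/(0.034612) = 2.491517

2.4915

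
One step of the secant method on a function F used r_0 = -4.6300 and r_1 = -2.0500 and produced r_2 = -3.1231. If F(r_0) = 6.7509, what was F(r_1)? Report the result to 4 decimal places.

The secant line through (-4.6300, 6.7509) and (-2.0500, F(r_1)) crosses zero at r_2 = -3.1231.
So (-4.6300, 6.7509), (-2.0500, F(r_1)), (-3.1231, 0) are collinear:
F(r_1) = 6.7509 · (-2.0500 − (-3.1231)) / (-4.6300 − (-3.1231)) = 6.7509 · (1.073100)/(-1.506900) = -4.807479

-4.8075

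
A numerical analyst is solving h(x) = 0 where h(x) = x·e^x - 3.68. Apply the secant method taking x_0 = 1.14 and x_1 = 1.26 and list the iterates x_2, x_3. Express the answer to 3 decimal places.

1.156, 1.157

h(1.14) = -0.11548, h(1.26) = 0.76203
x_2 = 1.26000 − 0.76203·(1.26000 − 1.14000) / (0.76203 − (-0.11548)) = 1.26000 − (0.09144)/(0.87752) = 1.15579
h(1.15579) = -0.00858
x_3 = 1.15579 − (-0.00858)·(1.15579 − 1.26000) / (-0.00858 − 0.76203) = 1.15579 − (0.00089)/(-0.77061) = 1.15695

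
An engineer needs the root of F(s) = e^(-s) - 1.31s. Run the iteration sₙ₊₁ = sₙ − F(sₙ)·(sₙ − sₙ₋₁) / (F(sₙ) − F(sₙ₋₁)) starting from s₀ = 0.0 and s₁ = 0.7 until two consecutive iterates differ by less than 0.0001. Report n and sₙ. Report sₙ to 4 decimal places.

F(0.0) = 1.000000, F(0.7) = -0.420415
s₂ = 0.700000 − (-0.420415)·(0.700000)/(-1.420415) = 0.492814;  |Δ| = 0.207186
F(0.492814) = -0.034681
s₃ = 0.492814 − (-0.034681)·(-0.207186)/(0.385734) = 0.474186;  |Δ| = 0.018628
F(0.474186) = 0.001208
s₄ = 0.474186 − 0.001208·(-0.018628)/(0.035889) = 0.474813;  |Δ| = 0.000627
F(0.474813) = -0.000003
s₅ = 0.474813 − (-0.000003)·(0.000627)/(-0.001212) = 0.474811;  |Δ| = 0.000002
|s₅ − s₄| = 0.000002 < 0.0001

n = 5, sₙ = 0.4748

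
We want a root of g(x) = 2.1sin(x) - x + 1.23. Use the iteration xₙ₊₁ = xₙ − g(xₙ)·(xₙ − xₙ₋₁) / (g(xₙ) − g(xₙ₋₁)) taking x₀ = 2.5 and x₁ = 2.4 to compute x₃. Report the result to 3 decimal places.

g(2.5) = -0.01321, g(2.4) = 0.24847
x₂ = 2.40000 − 0.24847·(2.40000 − 2.50000) / (0.24847 − (-0.01321)) = 2.40000 − (-0.02485)/(0.26168) = 2.49495
g(2.49495) = 0.00032
x₃ = 2.49495 − 0.00032·(2.49495 − 2.40000) / (0.00032 − 0.24847) = 2.49495 − (0.00003)/(-0.24816) = 2.49507

2.495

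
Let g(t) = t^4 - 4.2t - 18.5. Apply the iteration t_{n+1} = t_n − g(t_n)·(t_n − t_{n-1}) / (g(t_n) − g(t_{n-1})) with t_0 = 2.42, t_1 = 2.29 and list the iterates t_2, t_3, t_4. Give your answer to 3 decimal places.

2.303, 2.304, 2.304

g(2.42) = 5.63342, g(2.29) = -0.61742
t_2 = 2.29000 − (-0.61742)·(2.29000 − 2.42000) / (-0.61742 − 5.63342) = 2.29000 − (0.08026)/(-6.25084) = 2.30284
g(2.30284) = -0.04933
t_3 = 2.30284 − (-0.04933)·(2.30284 − 2.29000) / (-0.04933 − (-0.61742)) = 2.30284 − (-0.00063)/(0.56808) = 2.30396
g(2.30396) = 0.00049
t_4 = 2.30396 − 0.00049·(2.30396 − 2.30284) / (0.00049 − (-0.04933)) = 2.30396 − (0.00000)/(0.04982) = 2.30394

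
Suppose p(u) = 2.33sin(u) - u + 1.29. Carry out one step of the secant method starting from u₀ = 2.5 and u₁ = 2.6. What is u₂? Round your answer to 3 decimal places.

p(2.5) = 0.18444, p(2.6) = -0.10888
u₂ = 2.60000 − (-0.10888)·(2.60000 − 2.50000) / (-0.10888 − 0.18444) = 2.60000 − (-0.01089)/(-0.29332) = 2.56288

2.563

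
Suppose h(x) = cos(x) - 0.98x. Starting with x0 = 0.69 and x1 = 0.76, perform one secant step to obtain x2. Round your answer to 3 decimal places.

h(0.69) = 0.09505, h(0.76) = -0.01996
x2 = 0.76000 − (-0.01996)·(0.76000 − 0.69000) / (-0.01996 − 0.09505) = 0.76000 − (-0.00140)/(-0.11501) = 0.74785

0.748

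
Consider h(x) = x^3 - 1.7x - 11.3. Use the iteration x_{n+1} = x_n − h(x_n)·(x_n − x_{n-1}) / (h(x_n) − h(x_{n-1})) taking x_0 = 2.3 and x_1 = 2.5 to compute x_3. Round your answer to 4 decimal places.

2.4956

h(2.3) = -3.043000, h(2.5) = 0.075000
x_2 = 2.500000 − 0.075000·(2.500000 − 2.300000) / (0.075000 − (-3.043000)) = 2.500000 − (0.015000)/(3.118000) = 2.495189
h(2.495189) = -0.006850
x_3 = 2.495189 − (-0.006850)·(2.495189 − 2.500000) / (-0.006850 − 0.075000) = 2.495189 − (0.000033)/(-0.081850) = 2.495592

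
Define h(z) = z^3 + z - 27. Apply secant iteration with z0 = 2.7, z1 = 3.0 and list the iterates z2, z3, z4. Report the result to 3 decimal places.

h(2.7) = -4.61700, h(3.0) = 3.00000
z2 = 3.00000 − 3.00000·(3.00000 − 2.70000) / (3.00000 − (-4.61700)) = 3.00000 − (0.90000)/(7.61700) = 2.88184
h(2.88184) = -0.18439
z3 = 2.88184 − (-0.18439)·(2.88184 − 3.00000) / (-0.18439 − 3.00000) = 2.88184 − (0.02179)/(-3.18439) = 2.88869
h(2.88869) = -0.00668
z4 = 2.88869 − (-0.00668)·(2.88869 − 2.88184) / (-0.00668 − (-0.18439)) = 2.88869 − (-0.00005)/(0.17771) = 2.88894

2.882, 2.889, 2.889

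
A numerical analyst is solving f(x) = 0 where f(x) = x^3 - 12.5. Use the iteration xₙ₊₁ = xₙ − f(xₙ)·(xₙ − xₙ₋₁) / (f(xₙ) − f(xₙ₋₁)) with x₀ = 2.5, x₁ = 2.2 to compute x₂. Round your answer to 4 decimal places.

2.3116

f(2.5) = 3.125000, f(2.2) = -1.852000
x₂ = 2.200000 − (-1.852000)·(2.200000 − 2.500000) / (-1.852000 − 3.125000) = 2.200000 − (0.555600)/(-4.977000) = 2.311634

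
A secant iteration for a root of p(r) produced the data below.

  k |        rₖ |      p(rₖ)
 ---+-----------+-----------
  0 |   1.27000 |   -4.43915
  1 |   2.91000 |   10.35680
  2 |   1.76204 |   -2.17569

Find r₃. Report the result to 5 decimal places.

r₃ = 1.76204 − (-2.17569)·(1.76204 − 2.91000) / (-2.17569 − 10.35680)
   = 1.76204 − (2.4976051)/(-12.5324900) = 1.9613304

1.96133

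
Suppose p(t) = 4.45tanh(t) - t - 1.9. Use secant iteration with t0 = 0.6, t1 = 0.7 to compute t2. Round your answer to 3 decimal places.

p(0.6) = -0.11013, p(0.7) = 0.08944
t2 = 0.70000 − 0.08944·(0.70000 − 0.60000) / (0.08944 − (-0.11013)) = 0.70000 − (0.00894)/(0.19957) = 0.65518

0.655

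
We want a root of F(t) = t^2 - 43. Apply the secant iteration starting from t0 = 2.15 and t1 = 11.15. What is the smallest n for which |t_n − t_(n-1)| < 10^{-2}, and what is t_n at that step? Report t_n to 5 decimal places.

n = 6, t_n = 6.55743

F(2.15) = -38.3775000, F(11.15) = 81.3225000
t2 = 11.1500000 − 81.3225000·(9.0000000)/(119.7000000) = 5.0355263;  |Δ| = 6.1144737
F(5.0355263) = -17.6434747
t3 = 5.0355263 − (-17.6434747)·(-6.1144737)/(-98.9659747) = 6.1256036;  |Δ| = 1.0900773
F(6.1256036) = -5.4769804
t4 = 6.1256036 − (-5.4769804)·(1.0900773)/(12.1664943) = 6.6163228;  |Δ| = 0.4907192
F(6.6163228) = 0.7757271
t5 = 6.6163228 − 0.7757271·(0.4907192)/(6.2527075) = 6.5554429;  |Δ| = 0.0608799
F(6.5554429) = -0.0261686
t6 = 6.5554429 − (-0.0261686)·(-0.0608799)/(-0.8018957) = 6.5574296;  |Δ| = 0.0019867
|t6 − t5| = 0.0019867 < 10^{-2}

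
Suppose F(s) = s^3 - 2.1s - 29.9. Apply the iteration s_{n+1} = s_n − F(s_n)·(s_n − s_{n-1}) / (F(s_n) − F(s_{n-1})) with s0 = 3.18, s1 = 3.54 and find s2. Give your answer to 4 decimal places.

3.3190

F(3.18) = -4.420568, F(3.54) = 7.027864
s2 = 3.540000 − 7.027864·(3.540000 − 3.180000) / (7.027864 − (-4.420568)) = 3.540000 − (2.530031)/(11.448432) = 3.319006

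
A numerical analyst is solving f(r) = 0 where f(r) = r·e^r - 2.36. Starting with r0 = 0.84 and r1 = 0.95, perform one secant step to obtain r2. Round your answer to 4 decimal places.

0.9292

f(0.84) = -0.414252, f(0.95) = 0.096424
r2 = 0.950000 − 0.096424·(0.950000 − 0.840000) / (0.096424 − (-0.414252)) = 0.950000 − (0.010607)/(0.510676) = 0.929230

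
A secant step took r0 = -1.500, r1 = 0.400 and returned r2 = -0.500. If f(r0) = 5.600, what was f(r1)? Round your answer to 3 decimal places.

The secant line through (-1.500, 5.600) and (0.400, f(r1)) crosses zero at r2 = -0.500.
So (-1.500, 5.600), (0.400, f(r1)), (-0.500, 0) are collinear:
f(r1) = 5.600 · (0.400 − (-0.500)) / (-1.500 − (-0.500)) = 5.600 · (0.90000)/(-1.00000) = -5.04000

-5.040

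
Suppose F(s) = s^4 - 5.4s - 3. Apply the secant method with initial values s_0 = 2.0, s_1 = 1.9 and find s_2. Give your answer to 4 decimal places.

F(2.0) = 2.200000, F(1.9) = -0.227900
s_2 = 1.900000 − (-0.227900)·(1.900000 − 2.000000) / (-0.227900 − 2.200000) = 1.900000 − (0.022790)/(-2.427900) = 1.909387

1.9094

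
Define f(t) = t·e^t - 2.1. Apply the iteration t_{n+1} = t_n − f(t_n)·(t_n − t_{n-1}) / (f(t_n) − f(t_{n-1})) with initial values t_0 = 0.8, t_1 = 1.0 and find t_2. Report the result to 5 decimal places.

0.86815

f(0.8) = -0.3195673, f(1.0) = 0.6182818
t_2 = 1.0000000 − 0.6182818·(1.0000000 − 0.8000000) / (0.6182818 − (-0.3195673)) = 1.0000000 − (0.1236564)/(0.9378491) = 0.8681490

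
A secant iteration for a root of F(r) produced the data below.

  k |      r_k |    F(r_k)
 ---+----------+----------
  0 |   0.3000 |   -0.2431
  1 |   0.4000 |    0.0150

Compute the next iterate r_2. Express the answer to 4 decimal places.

r_2 = 0.4000 − 0.0150·(0.4000 − 0.3000) / (0.0150 − (-0.2431))
   = 0.4000 − (0.001500)/(0.258100) = 0.394188

0.3942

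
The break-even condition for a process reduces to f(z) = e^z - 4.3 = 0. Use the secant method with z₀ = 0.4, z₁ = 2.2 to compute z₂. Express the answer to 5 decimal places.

1.07099

f(0.4) = -2.8081753, f(2.2) = 4.7250135
z₂ = 2.2000000 − 4.7250135·(2.2000000 − 0.4000000) / (4.7250135 − (-2.8081753)) = 2.2000000 − (8.5050243)/(7.5331888) = 1.0709928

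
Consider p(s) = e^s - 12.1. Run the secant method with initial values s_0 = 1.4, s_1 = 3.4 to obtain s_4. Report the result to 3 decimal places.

p(1.4) = -8.04480, p(3.4) = 17.86410
s_2 = 3.40000 − 17.86410·(3.40000 − 1.40000) / (17.86410 − (-8.04480)) = 3.40000 − (35.72820)/(25.90890) = 2.02101
p(2.02101) = -4.55408
s_3 = 2.02101 − (-4.55408)·(2.02101 − 3.40000) / (-4.55408 − 17.86410) = 2.02101 − (6.28005)/(-22.41818) = 2.30114
p(2.30114) = -2.11445
s_4 = 2.30114 − (-2.11445)·(2.30114 − 2.02101) / (-2.11445 − (-4.55408)) = 2.30114 − (-0.59233)/(2.43963) = 2.54393

2.544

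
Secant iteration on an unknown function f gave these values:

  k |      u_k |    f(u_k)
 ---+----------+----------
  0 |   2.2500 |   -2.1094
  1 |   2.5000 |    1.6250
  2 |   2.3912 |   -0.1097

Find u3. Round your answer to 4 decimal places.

2.3981

u3 = 2.3912 − (-0.1097)·(2.3912 − 2.5000) / (-0.1097 − 1.6250)
   = 2.3912 − (0.011935)/(-1.734700) = 2.398080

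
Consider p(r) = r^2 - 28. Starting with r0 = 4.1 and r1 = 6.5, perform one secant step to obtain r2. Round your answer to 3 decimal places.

p(4.1) = -11.19000, p(6.5) = 14.25000
r2 = 6.50000 − 14.25000·(6.50000 − 4.10000) / (14.25000 − (-11.19000)) = 6.50000 − (34.20000)/(25.44000) = 5.15566

5.156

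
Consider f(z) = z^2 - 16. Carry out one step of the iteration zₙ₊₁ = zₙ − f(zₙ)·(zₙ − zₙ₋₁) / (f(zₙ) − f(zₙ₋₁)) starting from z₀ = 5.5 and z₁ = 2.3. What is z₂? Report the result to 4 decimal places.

f(5.5) = 14.250000, f(2.3) = -10.710000
z₂ = 2.300000 − (-10.710000)·(2.300000 − 5.500000) / (-10.710000 − 14.250000) = 2.300000 − (34.272000)/(-24.960000) = 3.673077

3.6731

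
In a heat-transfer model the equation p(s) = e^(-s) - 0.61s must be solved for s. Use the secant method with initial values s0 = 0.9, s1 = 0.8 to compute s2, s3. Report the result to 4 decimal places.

0.7627, 0.7638

p(0.9) = -0.142430, p(0.8) = -0.038671
s2 = 0.800000 − (-0.038671)·(0.800000 − 0.900000) / (-0.038671 − (-0.142430)) = 0.800000 − (0.003867)/(0.103759) = 0.762730
p(0.762730) = 0.001126
s3 = 0.762730 − 0.001126·(0.762730 − 0.800000) / (0.001126 − (-0.038671)) = 0.762730 − (-0.000042)/(0.039797) = 0.763785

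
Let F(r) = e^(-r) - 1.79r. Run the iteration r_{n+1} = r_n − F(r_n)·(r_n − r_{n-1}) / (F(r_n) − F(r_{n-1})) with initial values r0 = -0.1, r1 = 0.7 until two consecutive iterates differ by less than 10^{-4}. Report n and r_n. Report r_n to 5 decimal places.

n = 5, r_n = 0.38148

F(-0.1) = 1.2841709, F(0.7) = -0.7564147
r2 = 0.7000000 − (-0.7564147)·(0.8000000)/(-2.0405856) = 0.4034519;  |Δ| = 0.2965481
F(0.4034519) = -0.0541688
r3 = 0.4034519 − (-0.0541688)·(-0.2965481)/(0.7022459) = 0.3805772;  |Δ| = 0.0228747
F(0.3805772) = 0.0022335
r4 = 0.3805772 − 0.0022335·(-0.0228747)/(0.0564023) = 0.3814831;  |Δ| = 0.0009058
F(0.3814831) = -0.0000067
r5 = 0.3814831 − (-0.0000067)·(0.0009058)/(-0.0022403) = 0.3814803;  |Δ| = 0.0000027
|r5 − r4| = 0.0000027 < 10^{-4}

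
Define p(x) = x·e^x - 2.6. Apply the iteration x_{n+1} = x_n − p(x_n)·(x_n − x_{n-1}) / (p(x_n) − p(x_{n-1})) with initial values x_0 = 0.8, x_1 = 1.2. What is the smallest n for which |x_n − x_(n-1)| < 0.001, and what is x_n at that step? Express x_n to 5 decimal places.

n = 5, x_n = 0.97788

p(0.8) = -0.8195673, p(1.2) = 1.3841403
x_2 = 1.2000000 − 1.3841403·(0.4000000)/(2.2037076) = 0.9487615;  |Δ| = 0.2512385
p(0.9487615) = -0.1498145
x_3 = 0.9487615 − (-0.1498145)·(-0.2512385)/(-1.5339548) = 0.9732989;  |Δ| = 0.0245373
p(0.9732989) = -0.0240078
x_4 = 0.9732989 − (-0.0240078)·(0.0245373)/(0.1258067) = 0.9779813;  |Δ| = 0.0046825
p(0.9779813) = 0.0005336
x_5 = 0.9779813 − 0.0005336·(0.0046825)/(0.0245414) = 0.9778795;  |Δ| = 0.0001018
|x_5 − x_4| = 0.0001018 < 0.001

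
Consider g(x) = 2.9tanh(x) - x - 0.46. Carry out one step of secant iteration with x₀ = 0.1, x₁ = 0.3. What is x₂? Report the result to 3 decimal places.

0.252

g(0.1) = -0.27096, g(0.3) = 0.08481
x₂ = 0.30000 − 0.08481·(0.30000 − 0.10000) / (0.08481 − (-0.27096)) = 0.30000 − (0.01696)/(0.35577) = 0.25232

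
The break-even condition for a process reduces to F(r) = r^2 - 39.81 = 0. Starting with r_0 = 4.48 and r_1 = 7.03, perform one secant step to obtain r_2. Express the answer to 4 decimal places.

F(4.48) = -19.739600, F(7.03) = 9.610900
r_2 = 7.030000 − 9.610900·(7.030000 − 4.480000) / (9.610900 − (-19.739600)) = 7.030000 − (24.507795)/(29.350500) = 6.194996

6.1950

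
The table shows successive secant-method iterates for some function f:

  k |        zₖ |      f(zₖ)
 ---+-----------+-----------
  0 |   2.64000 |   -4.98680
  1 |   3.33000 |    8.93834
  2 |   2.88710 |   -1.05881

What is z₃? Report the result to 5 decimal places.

2.93401

z₃ = 2.88710 − (-1.05881)·(2.88710 − 3.33000) / (-1.05881 − 8.93834)
   = 2.88710 − (0.4689469)/(-9.9971500) = 2.9340081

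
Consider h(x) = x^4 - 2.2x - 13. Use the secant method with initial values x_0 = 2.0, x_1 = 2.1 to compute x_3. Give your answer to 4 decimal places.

2.0452

h(2.0) = -1.400000, h(2.1) = 1.828100
x_2 = 2.100000 − 1.828100·(2.100000 − 2.000000) / (1.828100 − (-1.400000)) = 2.100000 − (0.182810)/(3.228100) = 2.043369
h(2.043369) = -0.061802
x_3 = 2.043369 − (-0.061802)·(2.043369 − 2.100000) / (-0.061802 − 1.828100) = 2.043369 − (0.003500)/(-1.889902) = 2.045221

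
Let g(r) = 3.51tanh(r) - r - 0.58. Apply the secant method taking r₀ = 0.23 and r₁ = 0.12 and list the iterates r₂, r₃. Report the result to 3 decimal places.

g(0.23) = -0.01664, g(0.12) = -0.28081
r₂ = 0.12000 − (-0.28081)·(0.12000 − 0.23000) / (-0.28081 − (-0.01664)) = 0.12000 − (0.03089)/(-0.26417) = 0.23693
g(0.23693) = -0.00053
r₃ = 0.23693 − (-0.00053)·(0.23693 − 0.12000) / (-0.00053 − (-0.28081)) = 0.23693 − (-0.00006)/(0.28028) = 0.23715

0.237, 0.237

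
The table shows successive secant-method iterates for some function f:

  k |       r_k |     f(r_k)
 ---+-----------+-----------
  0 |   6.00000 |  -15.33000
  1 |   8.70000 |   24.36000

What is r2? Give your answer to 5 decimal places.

7.04286

r2 = 8.70000 − 24.36000·(8.70000 − 6.00000) / (24.36000 − (-15.33000))
   = 8.70000 − (65.7720000)/(39.6900000) = 7.0428571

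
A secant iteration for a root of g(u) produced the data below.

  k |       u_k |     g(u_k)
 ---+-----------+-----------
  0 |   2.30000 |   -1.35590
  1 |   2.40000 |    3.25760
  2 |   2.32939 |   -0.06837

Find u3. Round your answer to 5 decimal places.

u3 = 2.32939 − (-0.06837)·(2.32939 − 2.40000) / (-0.06837 − 3.25760)
   = 2.32939 − (0.0048276)/(-3.3259700) = 2.3308415

2.33084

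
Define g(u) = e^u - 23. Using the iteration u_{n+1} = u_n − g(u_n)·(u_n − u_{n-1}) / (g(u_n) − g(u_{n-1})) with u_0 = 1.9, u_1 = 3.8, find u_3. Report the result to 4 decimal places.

g(1.9) = -16.314106, g(3.8) = 21.701184
u_2 = 3.800000 − 21.701184·(3.800000 − 1.900000) / (21.701184 − (-16.314106)) = 3.800000 − (41.232251)/(38.015290) = 2.715377
g(2.715377) = -7.889691
u_3 = 2.715377 − (-7.889691)·(2.715377 − 3.800000) / (-7.889691 − 21.701184) = 2.715377 − (8.557339)/(-29.590876) = 3.004566

3.0046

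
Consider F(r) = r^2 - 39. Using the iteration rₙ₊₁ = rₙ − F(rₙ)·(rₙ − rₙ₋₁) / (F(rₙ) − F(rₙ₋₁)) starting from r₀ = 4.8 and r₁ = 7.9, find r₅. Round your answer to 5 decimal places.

F(4.8) = -15.9600000, F(7.9) = 23.4100000
r₂ = 7.9000000 − 23.4100000·(7.9000000 − 4.8000000) / (23.4100000 − (-15.9600000)) = 7.9000000 − (72.5710000)/(39.3700000) = 6.0566929
F(6.0566929) = -2.3164710
r₃ = 6.0566929 − (-2.3164710)·(6.0566929 − 7.9000000) / (-2.3164710 − 23.4100000) = 6.0566929 − (4.2699673)/(-25.7264710) = 6.2226685
F(6.2226685) = -0.2783962
r₄ = 6.2226685 − (-0.2783962)·(6.2226685 − 6.0566929) / (-0.2783962 − (-2.3164710)) = 6.2226685 − (-0.0462070)/(2.0380748) = 6.2453404
F(6.2453404) = 0.0042770
r₅ = 6.2453404 − 0.0042770·(6.2453404 − 6.2226685) / (0.0042770 − (-0.2783962)) = 6.2453404 − (0.0000970)/(0.2826731) = 6.2449974

6.24500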